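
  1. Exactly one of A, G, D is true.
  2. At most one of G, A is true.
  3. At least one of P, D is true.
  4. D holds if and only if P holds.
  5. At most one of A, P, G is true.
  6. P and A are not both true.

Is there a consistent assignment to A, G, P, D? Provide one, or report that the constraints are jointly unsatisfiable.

A: False; G: False; P: True; D: True

  (1) {A, G, D}: 1 true — exactly one ✓
  (2) {G, A}: 0 true — at most one ✓
  (3) {P, D}: 2 true — at least one ✓
  (4) D=T, P=T — same ✓
  (5) {A, P, G}: 1 true — at most one ✓
  (6) P=T, A=F — not both ✓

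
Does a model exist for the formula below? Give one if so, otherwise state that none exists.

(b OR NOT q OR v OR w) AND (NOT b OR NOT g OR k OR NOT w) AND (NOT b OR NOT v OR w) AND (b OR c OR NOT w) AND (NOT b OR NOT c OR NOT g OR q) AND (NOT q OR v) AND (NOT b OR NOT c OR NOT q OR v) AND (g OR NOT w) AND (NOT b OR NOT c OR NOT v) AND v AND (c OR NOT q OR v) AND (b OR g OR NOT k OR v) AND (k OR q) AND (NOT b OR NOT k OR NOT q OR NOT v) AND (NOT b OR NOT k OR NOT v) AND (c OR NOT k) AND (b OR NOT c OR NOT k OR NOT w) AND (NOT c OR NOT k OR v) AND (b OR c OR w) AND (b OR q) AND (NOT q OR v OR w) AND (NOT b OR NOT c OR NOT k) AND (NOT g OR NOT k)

k = False, b = False, w = False, v = True, g = False, q = True, c = True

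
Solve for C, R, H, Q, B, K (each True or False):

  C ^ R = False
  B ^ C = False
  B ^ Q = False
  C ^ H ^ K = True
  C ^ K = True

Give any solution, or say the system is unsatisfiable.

C=F; R=F; H=F; Q=F; B=F; K=T

C ^ R = F ^ F = False ✓
B ^ C = F ^ F = False ✓
B ^ Q = F ^ F = False ✓
C ^ H ^ K = F ^ F ^ T = True ✓
C ^ K = F ^ T = True ✓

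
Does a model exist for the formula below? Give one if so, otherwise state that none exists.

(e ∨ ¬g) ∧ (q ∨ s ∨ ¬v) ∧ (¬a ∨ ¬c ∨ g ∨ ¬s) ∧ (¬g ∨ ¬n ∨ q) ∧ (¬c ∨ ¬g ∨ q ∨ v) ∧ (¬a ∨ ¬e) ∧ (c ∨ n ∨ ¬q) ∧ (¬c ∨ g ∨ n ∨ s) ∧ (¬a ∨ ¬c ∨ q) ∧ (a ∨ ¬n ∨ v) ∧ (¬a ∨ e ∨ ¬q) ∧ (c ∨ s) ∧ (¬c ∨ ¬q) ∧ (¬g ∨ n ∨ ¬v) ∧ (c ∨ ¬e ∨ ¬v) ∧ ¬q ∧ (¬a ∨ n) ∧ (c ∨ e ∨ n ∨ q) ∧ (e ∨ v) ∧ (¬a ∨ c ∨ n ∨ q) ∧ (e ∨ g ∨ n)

v = False, q = False, a = False, e = True, n = False, g = False, c = False, s = True

Unit clause (¬q) forces q = False.
Set v = False.
  then (e ∨ v) forces e = True.
  then (¬a ∨ ¬e) forces a = False.
  then (a ∨ ¬n ∨ v) forces n = False.
Set g = False.
Set c = False.
  then (c ∨ s) forces s = True.
All clauses satisfied.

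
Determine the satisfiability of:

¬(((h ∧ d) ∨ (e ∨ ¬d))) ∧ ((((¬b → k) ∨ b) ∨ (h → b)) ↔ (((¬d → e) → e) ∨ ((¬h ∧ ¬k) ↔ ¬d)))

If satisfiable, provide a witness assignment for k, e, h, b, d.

k = True; e = False; h = False; b = True; d = True

  ¬(((h ∧ d) ∨ (e ∨ ¬d))) = True
    (h ∧ d) ∨ (e ∨ ¬d) = False
      h ∧ d = False
      e ∨ ¬d = False
        ¬d = False
  (((¬b → k) ∨ b) ∨ (h → b)) ↔ (((¬d → e) → e) ∨ ((¬h ∧ ¬k) ↔ ¬d)) = True
    ((¬b → k) ∨ b) ∨ (h → b) = True
      (¬b → k) ∨ b = True
        ¬b → k = True
          ¬b = False
      h → b = True
    ((¬d → e) → e) ∨ ((¬h ∧ ¬k) ↔ ¬d) = True
      (¬d → e) → e = False
        ¬d → e = True
          ¬d = False
      (¬h ∧ ¬k) ↔ ¬d = True
        ¬h ∧ ¬k = False
          ¬h = True
          ¬k = False
        ¬d = False
Both conjuncts True, so the formula holds.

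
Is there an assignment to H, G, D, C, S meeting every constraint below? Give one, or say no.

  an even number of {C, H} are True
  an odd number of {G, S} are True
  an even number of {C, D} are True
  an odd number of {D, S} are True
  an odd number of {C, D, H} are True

H=T, G=T, D=T, C=T, S=F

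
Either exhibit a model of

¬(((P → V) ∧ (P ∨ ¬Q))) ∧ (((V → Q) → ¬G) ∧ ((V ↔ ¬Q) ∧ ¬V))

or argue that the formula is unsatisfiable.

P=T, V=F, G=F, Q=T

  ¬(((P → V) ∧ (P ∨ ¬Q))) = True
    (P → V) ∧ (P ∨ ¬Q) = False
      P → V = False
      P ∨ ¬Q = True
        ¬Q = False
  ((V → Q) → ¬G) ∧ ((V ↔ ¬Q) ∧ ¬V) = True
    (V → Q) → ¬G = True
      V → Q = True
      ¬G = True
    (V ↔ ¬Q) ∧ ¬V = True
      V ↔ ¬Q = True
        ¬Q = False
      ¬V = True
Both conjuncts True, so the formula holds.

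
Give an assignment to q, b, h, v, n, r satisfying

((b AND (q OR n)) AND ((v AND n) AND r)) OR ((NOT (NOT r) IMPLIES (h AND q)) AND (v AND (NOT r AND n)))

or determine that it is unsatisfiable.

q=T, b=T, h=F, v=T, n=T, r=T

  ((b AND (q OR n)) AND ((v AND n) AND r)) OR ((NOT (NOT r) IMPLIES (h AND q)) AND (v AND (NOT r AND n))) = True
    (b AND (q OR n)) AND ((v AND n) AND r) = True
      b AND (q OR n) = True
        q OR n = True
      (v AND n) AND r = True
        v AND n = True
    (NOT (NOT r) IMPLIES (h AND q)) AND (v AND (NOT r AND n)) = False
      NOT (NOT r) IMPLIES (h AND q) = False
        NOT (NOT r) = True
          NOT r = False
        h AND q = False
      v AND (NOT r AND n) = False
        NOT r AND n = False
          NOT r = False
The formula evaluates to True.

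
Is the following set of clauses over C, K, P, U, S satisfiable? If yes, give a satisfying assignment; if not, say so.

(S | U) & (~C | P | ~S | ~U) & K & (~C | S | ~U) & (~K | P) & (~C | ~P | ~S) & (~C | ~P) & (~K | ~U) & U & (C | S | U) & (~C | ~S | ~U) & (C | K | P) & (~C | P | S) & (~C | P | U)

Case U = True:
  (K) forces K = True.
  Clause (~K | ~U) is falsified — contradiction.
Case U = False:
  Clause (U) is falsified — contradiction.
Both cases fail, so the formula is unsatisfiable.

No satisfying assignment exists.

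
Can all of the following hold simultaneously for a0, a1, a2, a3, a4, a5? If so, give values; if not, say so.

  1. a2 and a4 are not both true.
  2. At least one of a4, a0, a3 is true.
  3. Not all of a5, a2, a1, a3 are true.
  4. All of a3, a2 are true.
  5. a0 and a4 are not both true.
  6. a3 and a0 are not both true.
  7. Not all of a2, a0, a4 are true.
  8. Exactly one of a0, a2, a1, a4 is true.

a0: False; a1: False; a2: True; a3: True; a4: False; a5: True

  (1) a2=T, a4=F — not both ✓
  (2) {a4, a0, a3}: 1 true — at least one ✓
  (3) {a5, a2, a1, a3}: 3/4 true — not all ✓
  (4) {a3, a2}: all 2 true ✓
  (5) a0=F, a4=F — not both ✓
  (6) a3=T, a0=F — not both ✓
  (7) {a2, a0, a4}: 1/3 true — not all ✓
  (8) {a0, a2, a1, a4}: 1 true — exactly one ✓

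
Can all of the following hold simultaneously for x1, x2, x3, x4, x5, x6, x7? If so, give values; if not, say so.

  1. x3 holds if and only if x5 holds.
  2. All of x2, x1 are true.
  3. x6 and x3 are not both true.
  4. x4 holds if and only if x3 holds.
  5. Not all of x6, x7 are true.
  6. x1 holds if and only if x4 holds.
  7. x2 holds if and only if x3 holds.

x1: True, x2: True, x3: True, x4: True, x5: True, x6: False, x7: False

  (1) x3=T, x5=T — same ✓
  (2) {x2, x1}: all 2 true ✓
  (3) x6=F, x3=T — not both ✓
  (4) x4=T, x3=T — same ✓
  (5) {x6, x7}: 0/2 true — not all ✓
  (6) x1=T, x4=T — same ✓
  (7) x2=T, x3=T — same ✓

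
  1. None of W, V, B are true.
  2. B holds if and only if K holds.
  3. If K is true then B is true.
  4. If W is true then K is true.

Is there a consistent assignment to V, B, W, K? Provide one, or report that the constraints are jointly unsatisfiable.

V=F; B=F; W=F; K=F

  (1) {W, V, B}: 0 true — none ✓
  (2) B=F, K=F — same ✓
  (3) K=F ⇒ B: vacuous ✓
  (4) W=F ⇒ K: vacuous ✓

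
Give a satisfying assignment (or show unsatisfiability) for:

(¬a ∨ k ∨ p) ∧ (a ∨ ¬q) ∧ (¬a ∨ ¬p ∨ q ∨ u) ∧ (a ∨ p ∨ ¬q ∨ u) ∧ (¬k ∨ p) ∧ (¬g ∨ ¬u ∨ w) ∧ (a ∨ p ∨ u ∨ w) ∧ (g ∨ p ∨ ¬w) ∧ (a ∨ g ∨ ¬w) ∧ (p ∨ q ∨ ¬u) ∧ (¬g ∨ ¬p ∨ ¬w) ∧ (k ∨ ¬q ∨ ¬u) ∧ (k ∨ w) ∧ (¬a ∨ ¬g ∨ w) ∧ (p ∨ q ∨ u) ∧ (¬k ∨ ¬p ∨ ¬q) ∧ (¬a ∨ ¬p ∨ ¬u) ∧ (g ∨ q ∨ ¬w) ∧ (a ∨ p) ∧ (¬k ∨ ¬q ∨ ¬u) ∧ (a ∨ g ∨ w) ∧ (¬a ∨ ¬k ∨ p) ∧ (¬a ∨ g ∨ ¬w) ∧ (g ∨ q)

w = False, q = False, k = True, g = True, u = False, a = False, p = True

Set w = False.
  then (k ∨ w) forces k = True.
  then (¬k ∨ p) forces p = True.
  then (¬k ∨ ¬p ∨ ¬q) forces q = False.
  then (g ∨ q) forces g = True.
  then (¬g ∨ ¬u ∨ w) forces u = False.
  then (¬a ∨ ¬g ∨ w) forces a = False.
All clauses satisfied.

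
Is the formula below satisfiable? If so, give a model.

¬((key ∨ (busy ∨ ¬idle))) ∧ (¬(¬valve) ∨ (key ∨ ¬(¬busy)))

busy = False, key = False, idle = True, valve = True

  ¬((key ∨ (busy ∨ ¬idle))) = True
    key ∨ (busy ∨ ¬idle) = False
      busy ∨ ¬idle = False
        ¬idle = False
  ¬(¬valve) ∨ (key ∨ ¬(¬busy)) = True
    ¬(¬valve) = True
      ¬valve = False
    key ∨ ¬(¬busy) = False
      ¬(¬busy) = False
        ¬busy = True
Both conjuncts True, so the formula holds.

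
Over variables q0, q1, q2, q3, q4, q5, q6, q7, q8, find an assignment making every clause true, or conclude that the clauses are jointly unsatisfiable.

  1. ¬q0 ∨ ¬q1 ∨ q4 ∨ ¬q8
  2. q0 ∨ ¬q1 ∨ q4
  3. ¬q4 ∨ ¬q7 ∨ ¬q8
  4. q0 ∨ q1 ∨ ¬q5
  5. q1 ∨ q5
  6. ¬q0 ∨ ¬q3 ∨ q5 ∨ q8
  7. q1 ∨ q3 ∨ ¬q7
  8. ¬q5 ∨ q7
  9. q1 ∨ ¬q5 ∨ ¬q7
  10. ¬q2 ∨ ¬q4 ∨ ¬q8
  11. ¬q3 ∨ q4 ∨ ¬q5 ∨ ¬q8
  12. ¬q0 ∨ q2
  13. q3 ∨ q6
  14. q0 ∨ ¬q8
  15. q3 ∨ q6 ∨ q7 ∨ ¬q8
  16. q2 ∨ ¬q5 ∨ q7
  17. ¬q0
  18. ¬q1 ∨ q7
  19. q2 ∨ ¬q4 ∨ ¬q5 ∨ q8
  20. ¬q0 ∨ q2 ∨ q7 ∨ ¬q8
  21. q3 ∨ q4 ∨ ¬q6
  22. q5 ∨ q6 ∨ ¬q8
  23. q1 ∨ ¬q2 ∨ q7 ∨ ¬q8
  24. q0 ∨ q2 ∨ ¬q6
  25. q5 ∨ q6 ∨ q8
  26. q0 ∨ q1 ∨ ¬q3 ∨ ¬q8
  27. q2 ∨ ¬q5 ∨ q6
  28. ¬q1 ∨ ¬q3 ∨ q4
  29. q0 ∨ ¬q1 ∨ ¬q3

q0 = False, q1 = True, q2 = True, q3 = False, q4 = True, q5 = True, q6 = True, q7 = True, q8 = False

Unit clause (¬q0) forces q0 = False.
In (q0 ∨ ¬q8) only ¬q8 is left, so q8 = False.
Try q1 = False:
  (q0 ∨ q1 ∨ ¬q5) forces q5 = False.
  clause (q1 ∨ q5) is falsified — backtrack.
So q1 = True.
  then (q0 ∨ ¬q1 ∨ q4) forces q4 = True.
  then (¬q1 ∨ q7) forces q7 = True.
  then (q0 ∨ ¬q1 ∨ ¬q3) forces q3 = False.
  then (q3 ∨ q6) forces q6 = True.
  then (q0 ∨ q2 ∨ ¬q6) forces q2 = True.
Set q5 = True.
All clauses satisfied.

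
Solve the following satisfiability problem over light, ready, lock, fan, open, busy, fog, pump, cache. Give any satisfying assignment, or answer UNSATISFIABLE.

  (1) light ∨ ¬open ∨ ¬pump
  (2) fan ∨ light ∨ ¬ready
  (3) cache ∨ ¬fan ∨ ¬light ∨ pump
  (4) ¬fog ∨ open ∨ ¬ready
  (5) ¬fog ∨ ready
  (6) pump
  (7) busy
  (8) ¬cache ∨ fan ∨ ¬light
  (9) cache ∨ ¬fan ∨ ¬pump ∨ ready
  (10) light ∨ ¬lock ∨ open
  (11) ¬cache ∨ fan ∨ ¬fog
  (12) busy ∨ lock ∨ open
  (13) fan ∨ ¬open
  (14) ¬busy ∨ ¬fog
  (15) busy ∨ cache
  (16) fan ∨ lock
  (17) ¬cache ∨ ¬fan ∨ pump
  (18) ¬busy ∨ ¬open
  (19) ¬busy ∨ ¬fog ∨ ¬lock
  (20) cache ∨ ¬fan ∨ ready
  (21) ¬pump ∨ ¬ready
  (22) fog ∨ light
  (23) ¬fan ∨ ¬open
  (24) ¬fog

Unit clause (pump) forces pump = True.
Unit clause (busy) forces busy = True.
In (¬busy ∨ ¬fog) only ¬fog is left, so fog = False.
In (¬busy ∨ ¬open) only ¬open is left, so open = False.
In (¬pump ∨ ¬ready) only ¬ready is left, so ready = False.
In (fog ∨ light) only light is left, so light = True.
Set lock = True.
Set fan = False.
  then (¬cache ∨ fan ∨ ¬light) forces cache = False.
All clauses satisfied.

light = True, ready = False, lock = True, fan = False, open = False, busy = True, fog = False, pump = True, cache = False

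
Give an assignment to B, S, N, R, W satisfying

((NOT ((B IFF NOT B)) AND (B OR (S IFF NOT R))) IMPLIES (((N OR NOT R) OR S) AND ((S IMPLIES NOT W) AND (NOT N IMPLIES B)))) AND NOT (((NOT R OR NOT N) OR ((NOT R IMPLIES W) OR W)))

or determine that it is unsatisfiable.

The conjunct NOT (((NOT R OR NOT N) OR ((NOT R IMPLIES W) OR W))) is unsatisfiable on its own:
  N=F, R=F, W=F: evaluates to False.
  N=F, R=F, W=T: evaluates to False.
  N=F, R=T, W=F: evaluates to False.
  N=F, R=T, W=T: evaluates to False.
  N=T, R=F, W=F: evaluates to False.
  N=T, R=F, W=T: evaluates to False.
  N=T, R=T, W=F: evaluates to False.
  N=T, R=T, W=T: evaluates to False.
So the whole conjunction is unsatisfiable.

Unsatisfiable — no assignment works.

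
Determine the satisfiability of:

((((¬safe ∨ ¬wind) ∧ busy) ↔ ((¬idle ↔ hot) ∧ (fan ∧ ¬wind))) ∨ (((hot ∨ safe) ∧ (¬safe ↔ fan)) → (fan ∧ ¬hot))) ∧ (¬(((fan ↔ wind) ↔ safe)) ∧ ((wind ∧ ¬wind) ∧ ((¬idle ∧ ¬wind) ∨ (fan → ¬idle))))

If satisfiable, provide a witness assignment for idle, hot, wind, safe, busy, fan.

Case wind = True: the conjunct ¬wind is False.
Case wind = False: the conjunct wind is False.
Both cases fail — unsatisfiable.

The formula is unsatisfiable.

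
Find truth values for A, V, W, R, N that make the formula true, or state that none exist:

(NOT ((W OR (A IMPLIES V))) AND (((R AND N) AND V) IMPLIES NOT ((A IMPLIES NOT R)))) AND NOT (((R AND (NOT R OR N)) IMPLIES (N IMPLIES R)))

Unsatisfiable

The conjunct NOT (((R AND (NOT R OR N)) IMPLIES (N IMPLIES R))) is unsatisfiable on its own:
  R=F, N=F: evaluates to False.
  R=F, N=T: evaluates to False.
  R=T, N=F: evaluates to False.
  R=T, N=T: evaluates to False.
So the whole conjunction is unsatisfiable.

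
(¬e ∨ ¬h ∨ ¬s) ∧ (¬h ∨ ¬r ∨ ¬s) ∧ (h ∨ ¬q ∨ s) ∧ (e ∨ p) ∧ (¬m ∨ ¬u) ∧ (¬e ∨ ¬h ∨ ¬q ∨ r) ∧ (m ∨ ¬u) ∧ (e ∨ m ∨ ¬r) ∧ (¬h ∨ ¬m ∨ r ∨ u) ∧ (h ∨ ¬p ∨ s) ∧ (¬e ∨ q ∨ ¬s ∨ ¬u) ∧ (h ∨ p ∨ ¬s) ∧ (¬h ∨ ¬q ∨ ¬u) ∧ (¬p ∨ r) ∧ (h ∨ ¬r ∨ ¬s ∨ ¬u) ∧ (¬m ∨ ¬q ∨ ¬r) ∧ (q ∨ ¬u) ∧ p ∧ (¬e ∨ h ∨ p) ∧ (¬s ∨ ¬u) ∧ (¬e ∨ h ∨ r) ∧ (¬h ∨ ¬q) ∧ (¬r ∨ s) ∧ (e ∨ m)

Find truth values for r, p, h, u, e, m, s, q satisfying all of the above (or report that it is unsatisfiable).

Unit clause (p) forces p = True.
In (¬p ∨ r) only r is left, so r = True.
In (¬r ∨ s) only s is left, so s = True.
In (¬h ∨ ¬r ∨ ¬s) only ¬h is left, so h = False.
In (h ∨ ¬r ∨ ¬s ∨ ¬u) only ¬u is left, so u = False.
Set e = False.
  then (e ∨ m ∨ ¬r) forces m = True.
  then (¬m ∨ ¬q ∨ ¬r) forces q = False.
All clauses satisfied.

r=T; p=T; h=F; u=F; e=F; m=T; s=T; q=F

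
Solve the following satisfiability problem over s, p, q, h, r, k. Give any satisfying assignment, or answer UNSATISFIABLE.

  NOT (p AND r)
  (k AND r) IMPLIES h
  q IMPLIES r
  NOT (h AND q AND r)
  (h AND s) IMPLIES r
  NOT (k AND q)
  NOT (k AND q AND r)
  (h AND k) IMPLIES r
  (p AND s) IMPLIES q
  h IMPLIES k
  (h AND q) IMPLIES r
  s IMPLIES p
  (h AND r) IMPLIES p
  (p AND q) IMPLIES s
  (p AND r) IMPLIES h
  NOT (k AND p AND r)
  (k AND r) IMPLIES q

s = False, p = False, q = False, h = False, r = False, k = False

Try s = True:
  (p OR NOT s) forces p = True.
  (NOT p OR NOT r) forces r = False.
  (NOT h OR r OR NOT s) forces h = False.
  (NOT q OR r) forces q = False.
  clause (NOT p OR q OR NOT s) is falsified — backtrack.
So s = False.
Set p = False.
Set q = False.
Try h = True:
  (NOT h OR p OR NOT r) forces r = False.
  (NOT h OR k) forces k = True.
  clause (NOT h OR NOT k OR r) is falsified — backtrack.
So h = False.
Set r = False.
Set k = False.
All clauses satisfied.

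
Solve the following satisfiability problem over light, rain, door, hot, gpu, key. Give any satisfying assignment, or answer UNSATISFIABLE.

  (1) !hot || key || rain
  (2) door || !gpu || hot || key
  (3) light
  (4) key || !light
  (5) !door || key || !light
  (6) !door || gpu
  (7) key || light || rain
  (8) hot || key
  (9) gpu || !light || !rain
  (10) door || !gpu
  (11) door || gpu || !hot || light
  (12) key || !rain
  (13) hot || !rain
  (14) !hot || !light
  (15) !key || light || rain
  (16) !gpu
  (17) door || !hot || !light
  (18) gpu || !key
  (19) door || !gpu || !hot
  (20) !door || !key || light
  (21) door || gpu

The formula is unsatisfiable.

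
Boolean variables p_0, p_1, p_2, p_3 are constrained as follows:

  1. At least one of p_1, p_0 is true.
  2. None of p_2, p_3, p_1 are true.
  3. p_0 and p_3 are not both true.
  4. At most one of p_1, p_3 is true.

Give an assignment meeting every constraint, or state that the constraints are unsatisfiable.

p_0: True, p_1: False, p_2: False, p_3: False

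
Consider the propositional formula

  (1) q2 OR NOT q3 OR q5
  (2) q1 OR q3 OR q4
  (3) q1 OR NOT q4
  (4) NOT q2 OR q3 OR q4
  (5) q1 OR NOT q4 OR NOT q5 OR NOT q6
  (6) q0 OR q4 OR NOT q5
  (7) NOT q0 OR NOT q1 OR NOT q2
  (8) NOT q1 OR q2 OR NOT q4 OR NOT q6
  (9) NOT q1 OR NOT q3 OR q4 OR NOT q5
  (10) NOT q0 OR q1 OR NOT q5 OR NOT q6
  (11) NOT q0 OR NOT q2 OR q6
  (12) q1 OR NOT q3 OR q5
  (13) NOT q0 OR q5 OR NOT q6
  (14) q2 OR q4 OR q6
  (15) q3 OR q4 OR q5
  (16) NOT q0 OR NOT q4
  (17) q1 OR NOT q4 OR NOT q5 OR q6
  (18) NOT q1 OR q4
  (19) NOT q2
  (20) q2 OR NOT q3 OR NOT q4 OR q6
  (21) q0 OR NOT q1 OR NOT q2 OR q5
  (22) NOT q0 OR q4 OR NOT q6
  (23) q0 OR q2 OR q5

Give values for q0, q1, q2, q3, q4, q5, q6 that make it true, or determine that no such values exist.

Unit clause (NOT q2) forces q2 = False.
Try q0 = True:
  (NOT q0 OR NOT q4) forces q4 = False.
  (q2 OR q4 OR q6) forces q6 = True.
  clause (NOT q0 OR q4 OR NOT q6) is falsified — backtrack.
So q0 = False.
  then (q0 OR q2 OR q5) forces q5 = True.
  then (q0 OR q4 OR NOT q5) forces q4 = True.
  then (q1 OR NOT q4) forces q1 = True.
  then (NOT q1 OR q2 OR NOT q4 OR NOT q6) forces q6 = False.
  then (q2 OR NOT q3 OR NOT q4 OR q6) forces q3 = False.
All clauses satisfied.

q0=F; q1=T; q2=F; q3=F; q4=T; q5=T; q6=F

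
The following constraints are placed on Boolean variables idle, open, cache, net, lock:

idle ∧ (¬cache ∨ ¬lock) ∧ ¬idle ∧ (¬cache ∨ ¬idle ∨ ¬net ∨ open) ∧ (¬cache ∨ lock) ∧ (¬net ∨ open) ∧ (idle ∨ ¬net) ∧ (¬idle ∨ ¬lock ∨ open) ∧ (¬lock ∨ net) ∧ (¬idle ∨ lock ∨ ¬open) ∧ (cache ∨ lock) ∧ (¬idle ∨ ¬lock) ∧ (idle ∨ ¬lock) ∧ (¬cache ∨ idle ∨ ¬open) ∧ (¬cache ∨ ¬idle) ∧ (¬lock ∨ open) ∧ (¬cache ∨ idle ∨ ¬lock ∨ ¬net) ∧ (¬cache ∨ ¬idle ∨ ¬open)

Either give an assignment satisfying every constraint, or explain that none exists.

Case idle = True:
  Clause (¬idle) is falsified — contradiction.
Case idle = False:
  Clause (idle) is falsified — contradiction.
Both cases fail, so the formula is unsatisfiable.

Unsatisfiable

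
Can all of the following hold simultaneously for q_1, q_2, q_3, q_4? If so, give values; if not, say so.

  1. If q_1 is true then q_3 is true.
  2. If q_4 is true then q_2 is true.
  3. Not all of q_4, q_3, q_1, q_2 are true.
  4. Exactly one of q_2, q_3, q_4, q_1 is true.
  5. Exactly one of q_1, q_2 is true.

q_1 = False, q_2 = True, q_3 = False, q_4 = False

  (1) q_1=F ⇒ q_3: vacuous ✓
  (2) q_4=F ⇒ q_2: vacuous ✓
  (3) {q_4, q_3, q_1, q_2}: 1/4 true — not all ✓
  (4) {q_2, q_3, q_4, q_1}: 1 true — exactly one ✓
  (5) {q_1, q_2}: 1 true — exactly one ✓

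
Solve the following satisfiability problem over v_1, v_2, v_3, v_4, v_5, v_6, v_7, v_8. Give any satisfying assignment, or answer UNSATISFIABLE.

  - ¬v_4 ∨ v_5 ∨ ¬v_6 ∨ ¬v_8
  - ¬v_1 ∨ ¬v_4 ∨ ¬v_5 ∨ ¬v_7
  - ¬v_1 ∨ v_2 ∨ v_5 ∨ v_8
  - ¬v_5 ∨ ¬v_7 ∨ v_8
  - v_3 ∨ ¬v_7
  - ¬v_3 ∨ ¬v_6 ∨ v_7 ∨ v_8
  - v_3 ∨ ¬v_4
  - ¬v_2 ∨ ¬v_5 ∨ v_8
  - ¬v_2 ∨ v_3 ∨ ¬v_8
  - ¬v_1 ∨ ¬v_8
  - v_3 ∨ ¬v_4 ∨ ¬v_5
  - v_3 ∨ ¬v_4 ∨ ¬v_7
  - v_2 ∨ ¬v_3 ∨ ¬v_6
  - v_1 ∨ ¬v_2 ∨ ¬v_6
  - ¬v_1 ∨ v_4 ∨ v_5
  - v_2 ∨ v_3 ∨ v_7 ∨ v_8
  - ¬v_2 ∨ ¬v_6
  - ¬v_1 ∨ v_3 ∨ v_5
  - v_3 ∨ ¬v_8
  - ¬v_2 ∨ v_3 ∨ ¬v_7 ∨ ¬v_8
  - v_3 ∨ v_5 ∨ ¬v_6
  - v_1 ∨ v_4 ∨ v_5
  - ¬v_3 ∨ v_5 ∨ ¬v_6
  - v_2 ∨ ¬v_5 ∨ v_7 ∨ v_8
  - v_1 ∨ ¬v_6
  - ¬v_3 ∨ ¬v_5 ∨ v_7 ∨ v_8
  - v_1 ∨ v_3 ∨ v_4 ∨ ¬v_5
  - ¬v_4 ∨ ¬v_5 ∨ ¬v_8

v_1 = False, v_2 = True, v_3 = True, v_4 = True, v_5 = False, v_6 = False, v_7 = True, v_8 = False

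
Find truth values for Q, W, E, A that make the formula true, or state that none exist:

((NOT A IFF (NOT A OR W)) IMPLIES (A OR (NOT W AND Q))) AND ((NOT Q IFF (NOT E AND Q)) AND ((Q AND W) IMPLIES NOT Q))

Q: True, W: False, E: True, A: True

  (NOT A IFF (NOT A OR W)) IMPLIES (A OR (NOT W AND Q)) = True
    NOT A IFF (NOT A OR W) = True
      NOT A = False
      NOT A OR W = False
        NOT A = False
    A OR (NOT W AND Q) = True
      NOT W AND Q = True
        NOT W = True
  (NOT Q IFF (NOT E AND Q)) AND ((Q AND W) IMPLIES NOT Q) = True
    NOT Q IFF (NOT E AND Q) = True
      NOT Q = False
      NOT E AND Q = False
        NOT E = False
    (Q AND W) IMPLIES NOT Q = True
      Q AND W = False
      NOT Q = False
Both conjuncts True, so the formula holds.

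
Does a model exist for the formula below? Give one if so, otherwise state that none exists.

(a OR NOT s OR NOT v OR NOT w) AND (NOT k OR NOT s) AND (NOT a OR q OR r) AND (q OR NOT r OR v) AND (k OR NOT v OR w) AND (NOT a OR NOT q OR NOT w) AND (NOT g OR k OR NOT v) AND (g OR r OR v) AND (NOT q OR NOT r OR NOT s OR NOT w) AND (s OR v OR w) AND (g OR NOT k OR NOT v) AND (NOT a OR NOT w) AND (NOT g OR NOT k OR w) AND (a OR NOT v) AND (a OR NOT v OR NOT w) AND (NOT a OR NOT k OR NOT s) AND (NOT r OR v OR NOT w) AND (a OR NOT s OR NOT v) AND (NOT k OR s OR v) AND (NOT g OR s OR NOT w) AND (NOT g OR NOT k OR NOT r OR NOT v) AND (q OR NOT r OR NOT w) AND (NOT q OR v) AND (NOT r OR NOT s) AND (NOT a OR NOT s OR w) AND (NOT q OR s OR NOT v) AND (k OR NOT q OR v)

a = False, q = False, k = False, s = True, r = False, v = False, w = True, g = True

Set a = False.
  then (a OR NOT v) forces v = False.
  then (NOT q OR v) forces q = False.
  then (q OR NOT r OR v) forces r = False.
  then (g OR r OR v) forces g = True.
Try k = True:
  (NOT k OR NOT s) forces s = False.
  clause (NOT k OR s OR v) is falsified — backtrack.
So k = False.
Set s = True.
Set w = True.
All clauses satisfied.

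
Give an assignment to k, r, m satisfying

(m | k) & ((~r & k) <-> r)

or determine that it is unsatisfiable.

k=F; r=F; m=T

  m | k = True
  (~r & k) <-> r = True
    ~r & k = False
      ~r = True
Both conjuncts True, so the formula holds.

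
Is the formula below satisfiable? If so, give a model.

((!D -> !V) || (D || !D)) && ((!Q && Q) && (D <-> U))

Case Q = True: the conjunct !Q is False.
Case Q = False: the conjunct Q is False.
Both cases fail — unsatisfiable.

UNSATISFIABLE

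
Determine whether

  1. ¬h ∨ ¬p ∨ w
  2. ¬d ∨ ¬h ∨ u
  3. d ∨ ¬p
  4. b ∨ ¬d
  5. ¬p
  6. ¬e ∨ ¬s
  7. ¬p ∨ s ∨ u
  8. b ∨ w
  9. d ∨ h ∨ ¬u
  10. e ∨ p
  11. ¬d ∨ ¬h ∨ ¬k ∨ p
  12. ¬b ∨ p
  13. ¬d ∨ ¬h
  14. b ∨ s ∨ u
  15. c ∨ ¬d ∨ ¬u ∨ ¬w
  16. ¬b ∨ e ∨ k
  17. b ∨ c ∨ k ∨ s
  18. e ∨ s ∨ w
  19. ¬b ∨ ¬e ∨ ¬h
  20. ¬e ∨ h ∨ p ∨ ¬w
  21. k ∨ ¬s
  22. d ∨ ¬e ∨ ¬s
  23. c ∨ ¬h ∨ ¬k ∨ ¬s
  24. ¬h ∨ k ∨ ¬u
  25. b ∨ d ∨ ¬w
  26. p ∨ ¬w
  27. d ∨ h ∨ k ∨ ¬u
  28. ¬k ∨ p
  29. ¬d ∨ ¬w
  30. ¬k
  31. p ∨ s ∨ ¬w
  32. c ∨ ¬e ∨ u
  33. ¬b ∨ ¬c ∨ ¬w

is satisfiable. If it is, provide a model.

UNSATISFIABLE

Case w = True:
  (¬p) forces p = False.
  Clause (p ∨ ¬w) is falsified — contradiction.
Case w = False:
  (¬p) forces p = False.
  (b ∨ w) forces b = True.
  Clause (¬b ∨ p) is falsified — contradiction.
Both cases fail, so the formula is unsatisfiable.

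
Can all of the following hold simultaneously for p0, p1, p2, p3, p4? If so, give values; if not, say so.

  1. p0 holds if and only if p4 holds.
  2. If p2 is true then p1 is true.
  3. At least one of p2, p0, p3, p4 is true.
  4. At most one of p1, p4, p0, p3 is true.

p0=F, p1=F, p2=F, p3=T, p4=F

  (1) p0=F, p4=F — same ✓
  (2) p2=F ⇒ p1: vacuous ✓
  (3) {p2, p0, p3, p4}: 1 true — at least one ✓
  (4) {p1, p4, p0, p3}: 1 true — at most one ✓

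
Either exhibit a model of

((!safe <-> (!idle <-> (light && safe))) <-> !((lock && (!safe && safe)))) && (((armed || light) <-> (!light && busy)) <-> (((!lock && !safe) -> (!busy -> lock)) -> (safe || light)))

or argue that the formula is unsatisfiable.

idle = True, light = False, lock = False, armed = False, busy = True, safe = False

  (!safe <-> (!idle <-> (light && safe))) <-> !((lock && (!safe && safe))) = True
    !safe <-> (!idle <-> (light && safe)) = True
      !safe = True
      !idle <-> (light && safe) = True
        !idle = False
        light && safe = False
    !((lock && (!safe && safe))) = True
      lock && (!safe && safe) = False
        !safe && safe = False
          !safe = True
  ((armed || light) <-> (!light && busy)) <-> (((!lock && !safe) -> (!busy -> lock)) -> (safe || light)) = True
    (armed || light) <-> (!light && busy) = False
      armed || light = False
      !light && busy = True
        !light = True
    ((!lock && !safe) -> (!busy -> lock)) -> (safe || light) = False
      (!lock && !safe) -> (!busy -> lock) = True
        !lock && !safe = True
          !lock = True
          !safe = True
        !busy -> lock = True
          !busy = False
      safe || light = False
Both conjuncts True, so the formula holds.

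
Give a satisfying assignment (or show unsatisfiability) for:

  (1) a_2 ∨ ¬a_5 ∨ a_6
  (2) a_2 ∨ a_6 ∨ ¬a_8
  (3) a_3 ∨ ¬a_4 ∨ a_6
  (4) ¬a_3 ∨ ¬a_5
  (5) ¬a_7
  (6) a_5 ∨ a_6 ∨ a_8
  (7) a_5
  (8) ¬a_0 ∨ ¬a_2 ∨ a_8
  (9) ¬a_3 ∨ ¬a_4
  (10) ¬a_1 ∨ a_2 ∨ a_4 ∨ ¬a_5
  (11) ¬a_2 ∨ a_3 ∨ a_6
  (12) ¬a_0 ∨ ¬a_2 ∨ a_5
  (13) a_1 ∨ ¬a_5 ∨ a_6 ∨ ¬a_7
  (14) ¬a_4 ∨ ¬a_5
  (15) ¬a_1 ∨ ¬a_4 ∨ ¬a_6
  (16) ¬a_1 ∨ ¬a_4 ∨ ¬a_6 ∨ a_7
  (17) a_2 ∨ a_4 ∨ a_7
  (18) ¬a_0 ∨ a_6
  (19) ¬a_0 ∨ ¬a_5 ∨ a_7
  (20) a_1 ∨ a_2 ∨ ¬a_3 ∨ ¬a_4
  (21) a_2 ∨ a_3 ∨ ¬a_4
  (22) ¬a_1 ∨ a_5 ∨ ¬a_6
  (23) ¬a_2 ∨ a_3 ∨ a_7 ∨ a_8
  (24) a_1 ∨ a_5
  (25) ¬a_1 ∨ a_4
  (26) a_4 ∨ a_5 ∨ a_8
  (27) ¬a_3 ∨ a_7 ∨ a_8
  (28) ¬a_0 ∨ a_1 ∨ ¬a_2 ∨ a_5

a_0 = False, a_1 = False, a_2 = True, a_3 = False, a_4 = False, a_5 = True, a_6 = True, a_7 = False, a_8 = True

Unit clause (¬a_7) forces a_7 = False.
Unit clause (a_5) forces a_5 = True.
In (¬a_4 ∨ ¬a_5) only ¬a_4 is left, so a_4 = False.
In (a_2 ∨ a_4 ∨ a_7) only a_2 is left, so a_2 = True.
In (¬a_0 ∨ ¬a_5 ∨ a_7) only ¬a_0 is left, so a_0 = False.
In (¬a_1 ∨ a_4) only ¬a_1 is left, so a_1 = False.
In (¬a_3 ∨ ¬a_5) only ¬a_3 is left, so a_3 = False.
In (¬a_2 ∨ a_3 ∨ a_6) only a_6 is left, so a_6 = True.
In (¬a_2 ∨ a_3 ∨ a_7 ∨ a_8) only a_8 is left, so a_8 = True.
All clauses satisfied.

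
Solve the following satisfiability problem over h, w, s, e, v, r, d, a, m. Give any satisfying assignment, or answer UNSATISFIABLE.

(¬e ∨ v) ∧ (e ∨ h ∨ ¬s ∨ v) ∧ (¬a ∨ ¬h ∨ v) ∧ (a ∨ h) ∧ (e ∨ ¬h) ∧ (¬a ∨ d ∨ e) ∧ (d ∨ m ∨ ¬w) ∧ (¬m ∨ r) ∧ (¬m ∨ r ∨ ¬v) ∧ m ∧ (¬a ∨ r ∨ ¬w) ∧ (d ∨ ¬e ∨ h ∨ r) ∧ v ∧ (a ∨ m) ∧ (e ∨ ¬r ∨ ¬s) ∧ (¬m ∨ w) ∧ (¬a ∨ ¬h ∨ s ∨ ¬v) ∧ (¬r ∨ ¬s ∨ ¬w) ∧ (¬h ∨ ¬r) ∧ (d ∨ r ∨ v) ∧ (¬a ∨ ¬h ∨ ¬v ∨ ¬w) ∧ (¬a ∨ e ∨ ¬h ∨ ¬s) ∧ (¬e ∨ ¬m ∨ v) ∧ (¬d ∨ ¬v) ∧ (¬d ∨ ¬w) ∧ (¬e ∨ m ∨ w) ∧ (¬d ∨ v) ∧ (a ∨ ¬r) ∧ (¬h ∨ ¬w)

h: False; w: True; s: False; e: True; v: True; r: True; d: False; a: True; m: True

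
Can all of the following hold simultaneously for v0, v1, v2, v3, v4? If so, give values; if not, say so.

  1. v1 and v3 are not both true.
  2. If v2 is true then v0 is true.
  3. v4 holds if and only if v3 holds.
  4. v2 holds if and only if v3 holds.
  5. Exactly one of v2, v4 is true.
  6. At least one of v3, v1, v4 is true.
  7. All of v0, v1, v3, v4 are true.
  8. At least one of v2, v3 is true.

Case v1 = True:
  (1) with v1=T forces v3 = False.
  Constraint (7) is violated (v3=F) — contradiction.
Case v1 = False:
  Constraint (7) is violated (v1=F) — contradiction.
Both cases fail — unsatisfiable.

UNSATISFIABLE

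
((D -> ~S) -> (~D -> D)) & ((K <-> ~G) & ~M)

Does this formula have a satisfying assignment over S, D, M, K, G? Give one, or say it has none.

S = True, D = True, M = False, K = True, G = False

  (D -> ~S) -> (~D -> D) = True
    D -> ~S = False
      ~S = False
    ~D -> D = True
      ~D = False
  (K <-> ~G) & ~M = True
    K <-> ~G = True
      ~G = True
    ~M = True
Both conjuncts True, so the formula holds.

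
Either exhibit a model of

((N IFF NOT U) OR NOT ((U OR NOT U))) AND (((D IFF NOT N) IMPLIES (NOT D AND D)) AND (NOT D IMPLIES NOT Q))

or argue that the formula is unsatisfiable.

Q = False, N = False, D = False, U = True

  (N IFF NOT U) OR NOT ((U OR NOT U)) = True
    N IFF NOT U = True
      NOT U = False
    NOT ((U OR NOT U)) = False
      U OR NOT U = True
        NOT U = False
  ((D IFF NOT N) IMPLIES (NOT D AND D)) AND (NOT D IMPLIES NOT Q) = True
    (D IFF NOT N) IMPLIES (NOT D AND D) = True
      D IFF NOT N = False
        NOT N = True
      NOT D AND D = False
        NOT D = True
    NOT D IMPLIES NOT Q = True
      NOT D = True
      NOT Q = True
Both conjuncts True, so the formula holds.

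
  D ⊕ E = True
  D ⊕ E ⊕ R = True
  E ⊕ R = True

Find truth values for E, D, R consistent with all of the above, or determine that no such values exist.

E: True; D: False; R: False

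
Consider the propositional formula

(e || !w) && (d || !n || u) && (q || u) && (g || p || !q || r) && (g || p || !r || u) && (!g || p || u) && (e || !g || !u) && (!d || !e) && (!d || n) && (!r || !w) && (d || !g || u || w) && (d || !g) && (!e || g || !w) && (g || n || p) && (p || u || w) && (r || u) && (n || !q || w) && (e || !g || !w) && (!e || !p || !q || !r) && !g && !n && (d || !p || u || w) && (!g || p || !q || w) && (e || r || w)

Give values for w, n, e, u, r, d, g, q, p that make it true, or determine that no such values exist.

Unit clause (!g) forces g = False.
Unit clause (!n) forces n = False.
In (!d || n) only !d is left, so d = False.
In (g || n || p) only p is left, so p = True.
Set w = False.
  then (n || !q || w) forces q = False.
  then (d || !p || u || w) forces u = True.
Set e = True.
Set r = True.
All clauses satisfied.

w = False; n = False; e = True; u = True; r = True; d = False; g = False; q = False; p = True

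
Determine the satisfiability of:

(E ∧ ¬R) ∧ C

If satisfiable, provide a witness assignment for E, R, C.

E = True, R = False, C = True

  E ∧ ¬R = True
    ¬R = True
Both conjuncts True, so the formula holds.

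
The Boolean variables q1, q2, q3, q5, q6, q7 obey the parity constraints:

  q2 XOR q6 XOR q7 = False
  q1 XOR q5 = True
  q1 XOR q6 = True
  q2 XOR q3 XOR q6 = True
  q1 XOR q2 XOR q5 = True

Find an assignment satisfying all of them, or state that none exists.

q1: False; q2: False; q3: False; q5: True; q6: True; q7: True

q2 XOR q6 XOR q7 = F XOR T XOR T = False ✓
q1 XOR q5 = F XOR T = True ✓
q1 XOR q6 = F XOR T = True ✓
q2 XOR q3 XOR q6 = F XOR F XOR T = True ✓
q1 XOR q2 XOR q5 = F XOR F XOR T = True ✓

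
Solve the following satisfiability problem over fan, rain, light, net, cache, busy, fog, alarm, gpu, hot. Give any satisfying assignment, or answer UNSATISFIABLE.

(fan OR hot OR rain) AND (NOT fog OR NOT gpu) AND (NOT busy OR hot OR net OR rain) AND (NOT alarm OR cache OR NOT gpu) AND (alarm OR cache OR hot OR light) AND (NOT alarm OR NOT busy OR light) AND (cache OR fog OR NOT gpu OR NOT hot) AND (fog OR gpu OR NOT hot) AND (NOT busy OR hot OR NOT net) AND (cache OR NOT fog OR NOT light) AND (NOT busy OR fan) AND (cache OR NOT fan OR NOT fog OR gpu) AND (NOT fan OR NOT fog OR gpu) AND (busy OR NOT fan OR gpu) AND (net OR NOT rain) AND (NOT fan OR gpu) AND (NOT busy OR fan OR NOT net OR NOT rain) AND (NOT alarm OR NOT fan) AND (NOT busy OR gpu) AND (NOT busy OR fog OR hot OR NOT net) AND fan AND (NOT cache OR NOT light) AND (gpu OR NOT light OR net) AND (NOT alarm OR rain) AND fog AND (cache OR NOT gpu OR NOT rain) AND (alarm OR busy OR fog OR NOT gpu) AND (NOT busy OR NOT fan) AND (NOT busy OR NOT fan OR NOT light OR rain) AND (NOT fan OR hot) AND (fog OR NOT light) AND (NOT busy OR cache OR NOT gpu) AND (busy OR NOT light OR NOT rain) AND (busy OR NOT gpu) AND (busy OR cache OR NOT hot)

UNSATISFIABLE

Case fan = True:
  (NOT fan OR gpu) forces gpu = True.
  (NOT fog OR NOT gpu) forces fog = False.
  Clause (fog) is falsified — contradiction.
Case fan = False:
  Clause (fan) is falsified — contradiction.
Both cases fail, so the formula is unsatisfiable.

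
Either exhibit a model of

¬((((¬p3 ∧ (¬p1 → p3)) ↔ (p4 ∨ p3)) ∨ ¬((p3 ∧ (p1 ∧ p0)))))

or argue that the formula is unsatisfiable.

p0 = True; p1 = True; p3 = True; p4 = True

  ¬((((¬p3 ∧ (¬p1 → p3)) ↔ (p4 ∨ p3)) ∨ ¬((p3 ∧ (p1 ∧ p0))))) = True
    ((¬p3 ∧ (¬p1 → p3)) ↔ (p4 ∨ p3)) ∨ ¬((p3 ∧ (p1 ∧ p0))) = False
      (¬p3 ∧ (¬p1 → p3)) ↔ (p4 ∨ p3) = False
        ¬p3 ∧ (¬p1 → p3) = False
          ¬p3 = False
          ¬p1 → p3 = True
            ¬p1 = False
        p4 ∨ p3 = True
      ¬((p3 ∧ (p1 ∧ p0))) = False
        p3 ∧ (p1 ∧ p0) = True
          p1 ∧ p0 = True
The formula evaluates to True.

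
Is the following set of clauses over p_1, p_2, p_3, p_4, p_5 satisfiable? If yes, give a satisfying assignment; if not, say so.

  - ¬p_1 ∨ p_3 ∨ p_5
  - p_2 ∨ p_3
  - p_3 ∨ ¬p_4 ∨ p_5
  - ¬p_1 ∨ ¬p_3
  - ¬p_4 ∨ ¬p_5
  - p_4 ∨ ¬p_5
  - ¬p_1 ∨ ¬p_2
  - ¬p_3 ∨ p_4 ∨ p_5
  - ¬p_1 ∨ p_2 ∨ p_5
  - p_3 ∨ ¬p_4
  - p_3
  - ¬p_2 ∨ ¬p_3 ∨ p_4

p_1=F; p_2=T; p_3=T; p_4=T; p_5=F

Unit clause (p_3) forces p_3 = True.
In (¬p_1 ∨ ¬p_3) only ¬p_1 is left, so p_1 = False.
Set p_2 = True.
  then (¬p_2 ∨ ¬p_3 ∨ p_4) forces p_4 = True.
  then (¬p_4 ∨ ¬p_5) forces p_5 = False.
All clauses satisfied.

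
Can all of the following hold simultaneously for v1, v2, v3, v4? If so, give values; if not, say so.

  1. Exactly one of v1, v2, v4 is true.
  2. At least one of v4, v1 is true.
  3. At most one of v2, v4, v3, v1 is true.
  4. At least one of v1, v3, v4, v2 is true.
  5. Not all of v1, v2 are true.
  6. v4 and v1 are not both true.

v1: True, v2: False, v3: False, v4: False

  (1) {v1, v2, v4}: 1 true — exactly one ✓
  (2) {v4, v1}: 1 true — at least one ✓
  (3) {v2, v4, v3, v1}: 1 true — at most one ✓
  (4) {v1, v3, v4, v2}: 1 true — at least one ✓
  (5) {v1, v2}: 1/2 true — not all ✓
  (6) v4=F, v1=T — not both ✓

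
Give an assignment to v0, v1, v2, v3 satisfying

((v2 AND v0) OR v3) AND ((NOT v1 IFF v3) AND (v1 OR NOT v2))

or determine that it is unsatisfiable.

v0=T, v1=F, v2=F, v3=T

  (v2 AND v0) OR v3 = True
    v2 AND v0 = False
  (NOT v1 IFF v3) AND (v1 OR NOT v2) = True
    NOT v1 IFF v3 = True
      NOT v1 = True
    v1 OR NOT v2 = True
      NOT v2 = True
Both conjuncts True, so the formula holds.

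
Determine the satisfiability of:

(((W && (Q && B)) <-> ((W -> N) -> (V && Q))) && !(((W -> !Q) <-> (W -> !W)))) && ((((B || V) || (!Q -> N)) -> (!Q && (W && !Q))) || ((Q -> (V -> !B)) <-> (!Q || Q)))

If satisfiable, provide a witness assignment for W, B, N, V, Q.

W = True; B = False; N = True; V = False; Q = False

  ((W && (Q && B)) <-> ((W -> N) -> (V && Q))) && !(((W -> !Q) <-> (W -> !W))) = True
    (W && (Q && B)) <-> ((W -> N) -> (V && Q)) = True
      W && (Q && B) = False
        Q && B = False
      (W -> N) -> (V && Q) = False
        W -> N = True
        V && Q = False
    !(((W -> !Q) <-> (W -> !W))) = True
      (W -> !Q) <-> (W -> !W) = False
        W -> !Q = True
          !Q = True
        W -> !W = False
          !W = False
  (((B || V) || (!Q -> N)) -> (!Q && (W && !Q))) || ((Q -> (V -> !B)) <-> (!Q || Q)) = True
    ((B || V) || (!Q -> N)) -> (!Q && (W && !Q)) = True
      (B || V) || (!Q -> N) = True
        B || V = False
        !Q -> N = True
          !Q = True
      !Q && (W && !Q) = True
        !Q = True
        W && !Q = True
          !Q = True
    (Q -> (V -> !B)) <-> (!Q || Q) = True
      Q -> (V -> !B) = True
        V -> !B = True
          !B = True
      !Q || Q = True
        !Q = True
Both conjuncts True, so the formula holds.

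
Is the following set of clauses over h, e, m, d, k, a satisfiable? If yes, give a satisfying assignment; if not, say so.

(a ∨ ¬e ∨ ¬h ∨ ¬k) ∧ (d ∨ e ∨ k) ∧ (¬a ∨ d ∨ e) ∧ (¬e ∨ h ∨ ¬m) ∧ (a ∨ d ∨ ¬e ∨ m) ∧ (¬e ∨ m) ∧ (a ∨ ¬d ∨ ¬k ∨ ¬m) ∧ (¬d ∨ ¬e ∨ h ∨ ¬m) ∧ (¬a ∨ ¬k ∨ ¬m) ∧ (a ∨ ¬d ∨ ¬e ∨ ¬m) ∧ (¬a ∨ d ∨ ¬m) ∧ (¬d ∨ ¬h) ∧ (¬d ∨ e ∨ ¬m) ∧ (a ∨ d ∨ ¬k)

Set h = False.
Try e = True:
  (¬e ∨ h ∨ ¬m) forces m = False.
  clause (¬e ∨ m) is falsified — backtrack.
So e = False.
Set m = False.
Set d = True.
Set k = False.
Set a = False.
All clauses satisfied.

h: False, e: False, m: False, d: True, k: False, a: False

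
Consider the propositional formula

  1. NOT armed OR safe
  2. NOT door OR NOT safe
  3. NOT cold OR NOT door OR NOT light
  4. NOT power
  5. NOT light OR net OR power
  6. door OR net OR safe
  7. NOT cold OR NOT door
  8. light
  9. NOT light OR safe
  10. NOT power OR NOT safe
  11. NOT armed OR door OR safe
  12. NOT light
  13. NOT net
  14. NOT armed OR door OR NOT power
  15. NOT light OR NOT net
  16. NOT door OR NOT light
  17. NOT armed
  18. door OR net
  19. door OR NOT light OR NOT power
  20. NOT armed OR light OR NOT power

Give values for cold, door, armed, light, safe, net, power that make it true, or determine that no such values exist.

Case light = True:
  Clause (NOT light) is falsified — contradiction.
Case light = False:
  Clause (light) is falsified — contradiction.
Both cases fail, so the formula is unsatisfiable.

The formula is unsatisfiable.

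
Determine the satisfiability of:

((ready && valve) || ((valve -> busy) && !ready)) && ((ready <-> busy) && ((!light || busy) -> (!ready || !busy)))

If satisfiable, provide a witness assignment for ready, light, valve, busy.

ready = False, light = False, valve = False, busy = False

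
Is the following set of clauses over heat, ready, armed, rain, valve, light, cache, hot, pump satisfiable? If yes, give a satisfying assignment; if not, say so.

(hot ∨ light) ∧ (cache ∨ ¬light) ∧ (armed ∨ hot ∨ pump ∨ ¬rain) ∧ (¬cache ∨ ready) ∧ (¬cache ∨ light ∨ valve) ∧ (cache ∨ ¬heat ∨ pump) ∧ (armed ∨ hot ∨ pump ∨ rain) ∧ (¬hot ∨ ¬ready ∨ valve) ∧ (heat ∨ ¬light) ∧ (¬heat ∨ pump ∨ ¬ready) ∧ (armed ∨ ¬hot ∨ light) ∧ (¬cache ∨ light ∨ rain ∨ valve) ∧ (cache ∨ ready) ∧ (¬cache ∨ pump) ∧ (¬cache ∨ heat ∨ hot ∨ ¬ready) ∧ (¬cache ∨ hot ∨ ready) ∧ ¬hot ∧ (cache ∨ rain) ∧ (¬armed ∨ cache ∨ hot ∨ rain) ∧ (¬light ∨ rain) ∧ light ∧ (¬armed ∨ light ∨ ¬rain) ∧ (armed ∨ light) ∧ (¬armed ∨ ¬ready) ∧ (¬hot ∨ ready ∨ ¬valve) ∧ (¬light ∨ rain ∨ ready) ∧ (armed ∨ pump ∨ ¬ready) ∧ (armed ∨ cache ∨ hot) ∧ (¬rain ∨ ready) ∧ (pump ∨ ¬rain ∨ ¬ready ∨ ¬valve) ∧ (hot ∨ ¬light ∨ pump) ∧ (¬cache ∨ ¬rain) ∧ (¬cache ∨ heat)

Case rain = True:
  (¬hot) forces hot = False.
  (hot ∨ light) forces light = True.
  (cache ∨ ¬light) forces cache = True.
  Clause (¬cache ∨ ¬rain) is falsified — contradiction.
Case rain = False:
  (¬hot) forces hot = False.
  (hot ∨ light) forces light = True.
  Clause (¬light ∨ rain) is falsified — contradiction.
Both cases fail, so the formula is unsatisfiable.

UNSATISFIABLE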